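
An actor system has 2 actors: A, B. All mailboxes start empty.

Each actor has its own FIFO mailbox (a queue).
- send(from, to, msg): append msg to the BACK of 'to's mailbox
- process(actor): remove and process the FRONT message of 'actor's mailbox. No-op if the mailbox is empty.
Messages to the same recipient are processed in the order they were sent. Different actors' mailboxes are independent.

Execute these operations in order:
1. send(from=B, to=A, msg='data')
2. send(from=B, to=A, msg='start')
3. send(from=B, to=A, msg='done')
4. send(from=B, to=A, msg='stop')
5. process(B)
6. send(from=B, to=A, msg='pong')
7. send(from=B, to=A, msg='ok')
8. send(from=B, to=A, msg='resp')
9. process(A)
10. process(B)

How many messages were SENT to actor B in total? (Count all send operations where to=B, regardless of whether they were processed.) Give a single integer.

After 1 (send(from=B, to=A, msg='data')): A:[data] B:[]
After 2 (send(from=B, to=A, msg='start')): A:[data,start] B:[]
After 3 (send(from=B, to=A, msg='done')): A:[data,start,done] B:[]
After 4 (send(from=B, to=A, msg='stop')): A:[data,start,done,stop] B:[]
After 5 (process(B)): A:[data,start,done,stop] B:[]
After 6 (send(from=B, to=A, msg='pong')): A:[data,start,done,stop,pong] B:[]
After 7 (send(from=B, to=A, msg='ok')): A:[data,start,done,stop,pong,ok] B:[]
After 8 (send(from=B, to=A, msg='resp')): A:[data,start,done,stop,pong,ok,resp] B:[]
After 9 (process(A)): A:[start,done,stop,pong,ok,resp] B:[]
After 10 (process(B)): A:[start,done,stop,pong,ok,resp] B:[]

Answer: 0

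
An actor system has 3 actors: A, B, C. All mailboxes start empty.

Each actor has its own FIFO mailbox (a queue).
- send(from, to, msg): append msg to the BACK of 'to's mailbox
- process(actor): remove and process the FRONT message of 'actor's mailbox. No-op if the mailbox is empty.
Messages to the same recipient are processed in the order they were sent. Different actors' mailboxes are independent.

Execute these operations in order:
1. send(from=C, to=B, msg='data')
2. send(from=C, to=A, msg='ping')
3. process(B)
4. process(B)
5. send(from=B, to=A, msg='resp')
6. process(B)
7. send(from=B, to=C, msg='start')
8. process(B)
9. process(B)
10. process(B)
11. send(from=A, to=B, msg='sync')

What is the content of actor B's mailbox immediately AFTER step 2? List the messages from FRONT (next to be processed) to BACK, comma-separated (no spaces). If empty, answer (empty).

After 1 (send(from=C, to=B, msg='data')): A:[] B:[data] C:[]
After 2 (send(from=C, to=A, msg='ping')): A:[ping] B:[data] C:[]

data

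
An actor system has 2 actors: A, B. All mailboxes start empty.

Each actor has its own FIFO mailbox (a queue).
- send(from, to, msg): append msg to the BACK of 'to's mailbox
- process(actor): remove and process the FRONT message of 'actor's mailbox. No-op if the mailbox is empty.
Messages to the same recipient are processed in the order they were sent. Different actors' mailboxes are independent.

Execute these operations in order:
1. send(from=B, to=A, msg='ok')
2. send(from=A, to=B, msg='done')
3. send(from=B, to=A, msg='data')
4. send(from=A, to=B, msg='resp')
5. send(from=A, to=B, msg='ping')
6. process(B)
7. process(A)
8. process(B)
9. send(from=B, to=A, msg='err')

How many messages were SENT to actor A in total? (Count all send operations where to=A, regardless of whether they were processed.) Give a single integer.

Answer: 3

Derivation:
After 1 (send(from=B, to=A, msg='ok')): A:[ok] B:[]
After 2 (send(from=A, to=B, msg='done')): A:[ok] B:[done]
After 3 (send(from=B, to=A, msg='data')): A:[ok,data] B:[done]
After 4 (send(from=A, to=B, msg='resp')): A:[ok,data] B:[done,resp]
After 5 (send(from=A, to=B, msg='ping')): A:[ok,data] B:[done,resp,ping]
After 6 (process(B)): A:[ok,data] B:[resp,ping]
After 7 (process(A)): A:[data] B:[resp,ping]
After 8 (process(B)): A:[data] B:[ping]
After 9 (send(from=B, to=A, msg='err')): A:[data,err] B:[ping]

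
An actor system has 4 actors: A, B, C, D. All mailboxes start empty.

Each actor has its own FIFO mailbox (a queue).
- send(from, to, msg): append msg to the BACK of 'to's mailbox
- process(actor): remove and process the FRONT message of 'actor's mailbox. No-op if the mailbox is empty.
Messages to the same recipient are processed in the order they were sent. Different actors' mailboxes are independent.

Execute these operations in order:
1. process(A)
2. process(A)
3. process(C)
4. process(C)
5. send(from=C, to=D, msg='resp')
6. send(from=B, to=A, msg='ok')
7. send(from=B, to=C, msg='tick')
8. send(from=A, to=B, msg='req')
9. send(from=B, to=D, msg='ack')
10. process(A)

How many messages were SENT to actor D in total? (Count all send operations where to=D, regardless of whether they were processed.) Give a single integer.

Answer: 2

Derivation:
After 1 (process(A)): A:[] B:[] C:[] D:[]
After 2 (process(A)): A:[] B:[] C:[] D:[]
After 3 (process(C)): A:[] B:[] C:[] D:[]
After 4 (process(C)): A:[] B:[] C:[] D:[]
After 5 (send(from=C, to=D, msg='resp')): A:[] B:[] C:[] D:[resp]
After 6 (send(from=B, to=A, msg='ok')): A:[ok] B:[] C:[] D:[resp]
After 7 (send(from=B, to=C, msg='tick')): A:[ok] B:[] C:[tick] D:[resp]
After 8 (send(from=A, to=B, msg='req')): A:[ok] B:[req] C:[tick] D:[resp]
After 9 (send(from=B, to=D, msg='ack')): A:[ok] B:[req] C:[tick] D:[resp,ack]
After 10 (process(A)): A:[] B:[req] C:[tick] D:[resp,ack]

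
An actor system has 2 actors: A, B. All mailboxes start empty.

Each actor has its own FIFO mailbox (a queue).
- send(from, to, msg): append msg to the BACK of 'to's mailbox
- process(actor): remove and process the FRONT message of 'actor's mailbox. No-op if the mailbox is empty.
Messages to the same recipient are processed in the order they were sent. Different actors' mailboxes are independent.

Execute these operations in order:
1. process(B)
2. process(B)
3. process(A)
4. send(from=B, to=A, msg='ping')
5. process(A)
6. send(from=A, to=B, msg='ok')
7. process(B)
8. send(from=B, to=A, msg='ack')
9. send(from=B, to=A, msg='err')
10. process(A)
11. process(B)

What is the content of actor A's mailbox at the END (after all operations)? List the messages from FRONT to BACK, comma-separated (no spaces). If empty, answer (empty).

After 1 (process(B)): A:[] B:[]
After 2 (process(B)): A:[] B:[]
After 3 (process(A)): A:[] B:[]
After 4 (send(from=B, to=A, msg='ping')): A:[ping] B:[]
After 5 (process(A)): A:[] B:[]
After 6 (send(from=A, to=B, msg='ok')): A:[] B:[ok]
After 7 (process(B)): A:[] B:[]
After 8 (send(from=B, to=A, msg='ack')): A:[ack] B:[]
After 9 (send(from=B, to=A, msg='err')): A:[ack,err] B:[]
After 10 (process(A)): A:[err] B:[]
After 11 (process(B)): A:[err] B:[]

Answer: err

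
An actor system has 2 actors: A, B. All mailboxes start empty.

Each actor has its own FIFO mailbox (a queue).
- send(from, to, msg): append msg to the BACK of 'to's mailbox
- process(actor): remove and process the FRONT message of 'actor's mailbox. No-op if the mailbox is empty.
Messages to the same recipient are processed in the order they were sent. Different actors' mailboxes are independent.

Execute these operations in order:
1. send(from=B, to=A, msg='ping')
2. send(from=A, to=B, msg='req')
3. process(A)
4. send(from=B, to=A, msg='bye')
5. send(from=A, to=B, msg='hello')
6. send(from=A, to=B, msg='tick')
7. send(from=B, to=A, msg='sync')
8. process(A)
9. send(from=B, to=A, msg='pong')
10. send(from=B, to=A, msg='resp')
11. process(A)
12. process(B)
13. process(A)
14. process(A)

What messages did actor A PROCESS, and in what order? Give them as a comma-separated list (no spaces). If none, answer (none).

After 1 (send(from=B, to=A, msg='ping')): A:[ping] B:[]
After 2 (send(from=A, to=B, msg='req')): A:[ping] B:[req]
After 3 (process(A)): A:[] B:[req]
After 4 (send(from=B, to=A, msg='bye')): A:[bye] B:[req]
After 5 (send(from=A, to=B, msg='hello')): A:[bye] B:[req,hello]
After 6 (send(from=A, to=B, msg='tick')): A:[bye] B:[req,hello,tick]
After 7 (send(from=B, to=A, msg='sync')): A:[bye,sync] B:[req,hello,tick]
After 8 (process(A)): A:[sync] B:[req,hello,tick]
After 9 (send(from=B, to=A, msg='pong')): A:[sync,pong] B:[req,hello,tick]
After 10 (send(from=B, to=A, msg='resp')): A:[sync,pong,resp] B:[req,hello,tick]
After 11 (process(A)): A:[pong,resp] B:[req,hello,tick]
After 12 (process(B)): A:[pong,resp] B:[hello,tick]
After 13 (process(A)): A:[resp] B:[hello,tick]
After 14 (process(A)): A:[] B:[hello,tick]

Answer: ping,bye,sync,pong,resp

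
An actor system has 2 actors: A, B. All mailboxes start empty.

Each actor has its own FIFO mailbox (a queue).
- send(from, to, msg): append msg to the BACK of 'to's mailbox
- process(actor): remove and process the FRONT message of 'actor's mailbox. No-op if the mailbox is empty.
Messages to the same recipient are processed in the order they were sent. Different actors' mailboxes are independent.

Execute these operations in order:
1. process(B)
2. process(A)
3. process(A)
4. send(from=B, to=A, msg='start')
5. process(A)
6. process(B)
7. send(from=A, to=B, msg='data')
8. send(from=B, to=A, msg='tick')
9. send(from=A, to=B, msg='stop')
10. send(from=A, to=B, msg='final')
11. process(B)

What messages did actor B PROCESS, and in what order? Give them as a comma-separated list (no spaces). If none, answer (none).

After 1 (process(B)): A:[] B:[]
After 2 (process(A)): A:[] B:[]
After 3 (process(A)): A:[] B:[]
After 4 (send(from=B, to=A, msg='start')): A:[start] B:[]
After 5 (process(A)): A:[] B:[]
After 6 (process(B)): A:[] B:[]
After 7 (send(from=A, to=B, msg='data')): A:[] B:[data]
After 8 (send(from=B, to=A, msg='tick')): A:[tick] B:[data]
After 9 (send(from=A, to=B, msg='stop')): A:[tick] B:[data,stop]
After 10 (send(from=A, to=B, msg='final')): A:[tick] B:[data,stop,final]
After 11 (process(B)): A:[tick] B:[stop,final]

Answer: data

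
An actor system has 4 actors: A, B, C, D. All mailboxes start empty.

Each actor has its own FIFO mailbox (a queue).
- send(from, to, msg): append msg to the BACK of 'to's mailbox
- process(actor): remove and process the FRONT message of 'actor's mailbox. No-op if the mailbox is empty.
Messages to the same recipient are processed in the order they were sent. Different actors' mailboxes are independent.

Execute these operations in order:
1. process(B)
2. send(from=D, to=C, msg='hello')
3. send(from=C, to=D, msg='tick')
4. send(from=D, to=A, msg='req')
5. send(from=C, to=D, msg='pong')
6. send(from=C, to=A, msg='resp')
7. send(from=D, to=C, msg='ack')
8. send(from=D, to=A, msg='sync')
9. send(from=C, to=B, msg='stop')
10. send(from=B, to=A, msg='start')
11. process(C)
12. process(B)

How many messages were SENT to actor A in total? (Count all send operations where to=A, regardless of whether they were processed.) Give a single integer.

Answer: 4

Derivation:
After 1 (process(B)): A:[] B:[] C:[] D:[]
After 2 (send(from=D, to=C, msg='hello')): A:[] B:[] C:[hello] D:[]
After 3 (send(from=C, to=D, msg='tick')): A:[] B:[] C:[hello] D:[tick]
After 4 (send(from=D, to=A, msg='req')): A:[req] B:[] C:[hello] D:[tick]
After 5 (send(from=C, to=D, msg='pong')): A:[req] B:[] C:[hello] D:[tick,pong]
After 6 (send(from=C, to=A, msg='resp')): A:[req,resp] B:[] C:[hello] D:[tick,pong]
After 7 (send(from=D, to=C, msg='ack')): A:[req,resp] B:[] C:[hello,ack] D:[tick,pong]
After 8 (send(from=D, to=A, msg='sync')): A:[req,resp,sync] B:[] C:[hello,ack] D:[tick,pong]
After 9 (send(from=C, to=B, msg='stop')): A:[req,resp,sync] B:[stop] C:[hello,ack] D:[tick,pong]
After 10 (send(from=B, to=A, msg='start')): A:[req,resp,sync,start] B:[stop] C:[hello,ack] D:[tick,pong]
After 11 (process(C)): A:[req,resp,sync,start] B:[stop] C:[ack] D:[tick,pong]
After 12 (process(B)): A:[req,resp,sync,start] B:[] C:[ack] D:[tick,pong]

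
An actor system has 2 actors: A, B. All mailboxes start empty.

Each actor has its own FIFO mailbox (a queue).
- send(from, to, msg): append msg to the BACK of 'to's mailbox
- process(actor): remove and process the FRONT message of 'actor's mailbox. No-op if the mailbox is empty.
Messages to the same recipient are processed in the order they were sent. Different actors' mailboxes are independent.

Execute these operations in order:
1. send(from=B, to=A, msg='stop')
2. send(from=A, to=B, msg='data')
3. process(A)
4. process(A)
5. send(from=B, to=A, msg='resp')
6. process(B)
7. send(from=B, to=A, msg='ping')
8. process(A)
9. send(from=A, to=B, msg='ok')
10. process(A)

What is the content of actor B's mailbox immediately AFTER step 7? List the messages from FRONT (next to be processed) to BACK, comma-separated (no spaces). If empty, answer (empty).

After 1 (send(from=B, to=A, msg='stop')): A:[stop] B:[]
After 2 (send(from=A, to=B, msg='data')): A:[stop] B:[data]
After 3 (process(A)): A:[] B:[data]
After 4 (process(A)): A:[] B:[data]
After 5 (send(from=B, to=A, msg='resp')): A:[resp] B:[data]
After 6 (process(B)): A:[resp] B:[]
After 7 (send(from=B, to=A, msg='ping')): A:[resp,ping] B:[]

(empty)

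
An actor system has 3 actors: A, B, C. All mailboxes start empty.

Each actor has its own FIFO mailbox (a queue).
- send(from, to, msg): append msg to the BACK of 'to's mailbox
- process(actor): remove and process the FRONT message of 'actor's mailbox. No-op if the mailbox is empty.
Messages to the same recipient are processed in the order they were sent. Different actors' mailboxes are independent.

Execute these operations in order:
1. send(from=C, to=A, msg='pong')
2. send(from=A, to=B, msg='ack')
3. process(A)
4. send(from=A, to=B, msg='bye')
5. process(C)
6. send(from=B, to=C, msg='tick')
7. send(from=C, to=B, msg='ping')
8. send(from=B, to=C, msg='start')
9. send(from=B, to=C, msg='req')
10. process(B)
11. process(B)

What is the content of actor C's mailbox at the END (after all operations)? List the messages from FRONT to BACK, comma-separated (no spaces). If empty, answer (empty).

After 1 (send(from=C, to=A, msg='pong')): A:[pong] B:[] C:[]
After 2 (send(from=A, to=B, msg='ack')): A:[pong] B:[ack] C:[]
After 3 (process(A)): A:[] B:[ack] C:[]
After 4 (send(from=A, to=B, msg='bye')): A:[] B:[ack,bye] C:[]
After 5 (process(C)): A:[] B:[ack,bye] C:[]
After 6 (send(from=B, to=C, msg='tick')): A:[] B:[ack,bye] C:[tick]
After 7 (send(from=C, to=B, msg='ping')): A:[] B:[ack,bye,ping] C:[tick]
After 8 (send(from=B, to=C, msg='start')): A:[] B:[ack,bye,ping] C:[tick,start]
After 9 (send(from=B, to=C, msg='req')): A:[] B:[ack,bye,ping] C:[tick,start,req]
After 10 (process(B)): A:[] B:[bye,ping] C:[tick,start,req]
After 11 (process(B)): A:[] B:[ping] C:[tick,start,req]

Answer: tick,start,req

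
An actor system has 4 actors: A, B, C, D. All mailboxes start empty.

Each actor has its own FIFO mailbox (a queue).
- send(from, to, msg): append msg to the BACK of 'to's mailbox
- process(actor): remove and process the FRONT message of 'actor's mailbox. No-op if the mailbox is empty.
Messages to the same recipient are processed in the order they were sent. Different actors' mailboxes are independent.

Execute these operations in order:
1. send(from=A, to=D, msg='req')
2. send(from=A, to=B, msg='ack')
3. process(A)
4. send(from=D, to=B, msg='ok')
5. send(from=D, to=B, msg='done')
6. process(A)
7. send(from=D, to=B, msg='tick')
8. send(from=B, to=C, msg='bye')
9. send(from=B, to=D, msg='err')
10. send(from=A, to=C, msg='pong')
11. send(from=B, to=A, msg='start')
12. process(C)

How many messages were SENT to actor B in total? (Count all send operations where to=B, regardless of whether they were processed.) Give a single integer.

After 1 (send(from=A, to=D, msg='req')): A:[] B:[] C:[] D:[req]
After 2 (send(from=A, to=B, msg='ack')): A:[] B:[ack] C:[] D:[req]
After 3 (process(A)): A:[] B:[ack] C:[] D:[req]
After 4 (send(from=D, to=B, msg='ok')): A:[] B:[ack,ok] C:[] D:[req]
After 5 (send(from=D, to=B, msg='done')): A:[] B:[ack,ok,done] C:[] D:[req]
After 6 (process(A)): A:[] B:[ack,ok,done] C:[] D:[req]
After 7 (send(from=D, to=B, msg='tick')): A:[] B:[ack,ok,done,tick] C:[] D:[req]
After 8 (send(from=B, to=C, msg='bye')): A:[] B:[ack,ok,done,tick] C:[bye] D:[req]
After 9 (send(from=B, to=D, msg='err')): A:[] B:[ack,ok,done,tick] C:[bye] D:[req,err]
After 10 (send(from=A, to=C, msg='pong')): A:[] B:[ack,ok,done,tick] C:[bye,pong] D:[req,err]
After 11 (send(from=B, to=A, msg='start')): A:[start] B:[ack,ok,done,tick] C:[bye,pong] D:[req,err]
After 12 (process(C)): A:[start] B:[ack,ok,done,tick] C:[pong] D:[req,err]

Answer: 4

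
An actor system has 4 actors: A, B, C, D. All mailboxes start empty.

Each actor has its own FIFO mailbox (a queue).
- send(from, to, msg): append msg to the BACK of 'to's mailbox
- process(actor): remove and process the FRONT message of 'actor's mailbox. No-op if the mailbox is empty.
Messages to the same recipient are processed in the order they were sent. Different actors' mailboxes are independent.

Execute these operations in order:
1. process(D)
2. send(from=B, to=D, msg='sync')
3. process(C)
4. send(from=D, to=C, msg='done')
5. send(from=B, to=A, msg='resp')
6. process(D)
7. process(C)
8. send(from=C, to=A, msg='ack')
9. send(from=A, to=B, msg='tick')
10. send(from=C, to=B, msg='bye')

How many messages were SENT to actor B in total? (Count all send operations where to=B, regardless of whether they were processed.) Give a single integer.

Answer: 2

Derivation:
After 1 (process(D)): A:[] B:[] C:[] D:[]
After 2 (send(from=B, to=D, msg='sync')): A:[] B:[] C:[] D:[sync]
After 3 (process(C)): A:[] B:[] C:[] D:[sync]
After 4 (send(from=D, to=C, msg='done')): A:[] B:[] C:[done] D:[sync]
After 5 (send(from=B, to=A, msg='resp')): A:[resp] B:[] C:[done] D:[sync]
After 6 (process(D)): A:[resp] B:[] C:[done] D:[]
After 7 (process(C)): A:[resp] B:[] C:[] D:[]
After 8 (send(from=C, to=A, msg='ack')): A:[resp,ack] B:[] C:[] D:[]
After 9 (send(from=A, to=B, msg='tick')): A:[resp,ack] B:[tick] C:[] D:[]
After 10 (send(from=C, to=B, msg='bye')): A:[resp,ack] B:[tick,bye] C:[] D:[]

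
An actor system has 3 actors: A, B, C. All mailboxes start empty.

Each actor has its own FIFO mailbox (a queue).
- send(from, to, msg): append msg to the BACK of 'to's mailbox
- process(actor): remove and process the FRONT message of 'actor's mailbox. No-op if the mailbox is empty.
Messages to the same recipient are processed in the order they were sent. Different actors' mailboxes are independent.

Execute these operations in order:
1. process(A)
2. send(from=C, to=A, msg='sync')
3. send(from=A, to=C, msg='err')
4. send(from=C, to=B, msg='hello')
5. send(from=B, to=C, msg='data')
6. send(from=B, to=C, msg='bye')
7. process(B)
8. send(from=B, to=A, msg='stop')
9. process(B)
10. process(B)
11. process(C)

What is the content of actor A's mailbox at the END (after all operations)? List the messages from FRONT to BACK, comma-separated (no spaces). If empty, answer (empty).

After 1 (process(A)): A:[] B:[] C:[]
After 2 (send(from=C, to=A, msg='sync')): A:[sync] B:[] C:[]
After 3 (send(from=A, to=C, msg='err')): A:[sync] B:[] C:[err]
After 4 (send(from=C, to=B, msg='hello')): A:[sync] B:[hello] C:[err]
After 5 (send(from=B, to=C, msg='data')): A:[sync] B:[hello] C:[err,data]
After 6 (send(from=B, to=C, msg='bye')): A:[sync] B:[hello] C:[err,data,bye]
After 7 (process(B)): A:[sync] B:[] C:[err,data,bye]
After 8 (send(from=B, to=A, msg='stop')): A:[sync,stop] B:[] C:[err,data,bye]
After 9 (process(B)): A:[sync,stop] B:[] C:[err,data,bye]
After 10 (process(B)): A:[sync,stop] B:[] C:[err,data,bye]
After 11 (process(C)): A:[sync,stop] B:[] C:[data,bye]

Answer: sync,stop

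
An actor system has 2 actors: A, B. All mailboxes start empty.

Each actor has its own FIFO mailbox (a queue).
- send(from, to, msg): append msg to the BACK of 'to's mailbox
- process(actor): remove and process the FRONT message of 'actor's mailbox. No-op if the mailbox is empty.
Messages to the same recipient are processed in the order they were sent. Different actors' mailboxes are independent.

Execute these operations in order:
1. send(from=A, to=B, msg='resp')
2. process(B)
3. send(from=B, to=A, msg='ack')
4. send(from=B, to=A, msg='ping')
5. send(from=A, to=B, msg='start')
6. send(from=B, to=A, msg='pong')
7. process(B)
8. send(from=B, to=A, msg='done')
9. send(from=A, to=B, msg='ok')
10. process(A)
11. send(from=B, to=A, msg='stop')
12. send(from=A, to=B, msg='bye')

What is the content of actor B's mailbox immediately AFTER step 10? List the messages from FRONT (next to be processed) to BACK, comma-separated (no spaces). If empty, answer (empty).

After 1 (send(from=A, to=B, msg='resp')): A:[] B:[resp]
After 2 (process(B)): A:[] B:[]
After 3 (send(from=B, to=A, msg='ack')): A:[ack] B:[]
After 4 (send(from=B, to=A, msg='ping')): A:[ack,ping] B:[]
After 5 (send(from=A, to=B, msg='start')): A:[ack,ping] B:[start]
After 6 (send(from=B, to=A, msg='pong')): A:[ack,ping,pong] B:[start]
After 7 (process(B)): A:[ack,ping,pong] B:[]
After 8 (send(from=B, to=A, msg='done')): A:[ack,ping,pong,done] B:[]
After 9 (send(from=A, to=B, msg='ok')): A:[ack,ping,pong,done] B:[ok]
After 10 (process(A)): A:[ping,pong,done] B:[ok]

ok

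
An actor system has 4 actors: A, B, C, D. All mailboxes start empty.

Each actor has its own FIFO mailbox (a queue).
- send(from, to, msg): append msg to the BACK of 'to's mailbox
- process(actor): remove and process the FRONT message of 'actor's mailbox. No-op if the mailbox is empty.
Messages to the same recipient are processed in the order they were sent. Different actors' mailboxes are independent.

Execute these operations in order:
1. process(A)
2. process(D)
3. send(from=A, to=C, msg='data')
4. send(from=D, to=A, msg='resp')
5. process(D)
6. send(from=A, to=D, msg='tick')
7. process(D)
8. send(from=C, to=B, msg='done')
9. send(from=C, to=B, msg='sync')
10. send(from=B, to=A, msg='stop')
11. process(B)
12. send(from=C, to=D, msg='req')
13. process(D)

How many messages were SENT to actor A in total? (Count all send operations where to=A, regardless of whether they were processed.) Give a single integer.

Answer: 2

Derivation:
After 1 (process(A)): A:[] B:[] C:[] D:[]
After 2 (process(D)): A:[] B:[] C:[] D:[]
After 3 (send(from=A, to=C, msg='data')): A:[] B:[] C:[data] D:[]
After 4 (send(from=D, to=A, msg='resp')): A:[resp] B:[] C:[data] D:[]
After 5 (process(D)): A:[resp] B:[] C:[data] D:[]
After 6 (send(from=A, to=D, msg='tick')): A:[resp] B:[] C:[data] D:[tick]
After 7 (process(D)): A:[resp] B:[] C:[data] D:[]
After 8 (send(from=C, to=B, msg='done')): A:[resp] B:[done] C:[data] D:[]
After 9 (send(from=C, to=B, msg='sync')): A:[resp] B:[done,sync] C:[data] D:[]
After 10 (send(from=B, to=A, msg='stop')): A:[resp,stop] B:[done,sync] C:[data] D:[]
After 11 (process(B)): A:[resp,stop] B:[sync] C:[data] D:[]
After 12 (send(from=C, to=D, msg='req')): A:[resp,stop] B:[sync] C:[data] D:[req]
After 13 (process(D)): A:[resp,stop] B:[sync] C:[data] D:[]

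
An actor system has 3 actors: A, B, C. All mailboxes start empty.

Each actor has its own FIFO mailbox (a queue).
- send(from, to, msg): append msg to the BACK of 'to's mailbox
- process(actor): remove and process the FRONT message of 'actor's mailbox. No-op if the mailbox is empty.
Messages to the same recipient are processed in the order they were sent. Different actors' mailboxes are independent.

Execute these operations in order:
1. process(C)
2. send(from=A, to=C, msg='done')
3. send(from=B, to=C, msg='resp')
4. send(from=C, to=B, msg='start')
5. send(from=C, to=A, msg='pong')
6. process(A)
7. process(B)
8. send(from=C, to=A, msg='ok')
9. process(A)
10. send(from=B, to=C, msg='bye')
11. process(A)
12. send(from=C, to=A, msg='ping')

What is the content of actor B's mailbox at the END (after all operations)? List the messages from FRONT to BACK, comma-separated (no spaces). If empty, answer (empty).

After 1 (process(C)): A:[] B:[] C:[]
After 2 (send(from=A, to=C, msg='done')): A:[] B:[] C:[done]
After 3 (send(from=B, to=C, msg='resp')): A:[] B:[] C:[done,resp]
After 4 (send(from=C, to=B, msg='start')): A:[] B:[start] C:[done,resp]
After 5 (send(from=C, to=A, msg='pong')): A:[pong] B:[start] C:[done,resp]
After 6 (process(A)): A:[] B:[start] C:[done,resp]
After 7 (process(B)): A:[] B:[] C:[done,resp]
After 8 (send(from=C, to=A, msg='ok')): A:[ok] B:[] C:[done,resp]
After 9 (process(A)): A:[] B:[] C:[done,resp]
After 10 (send(from=B, to=C, msg='bye')): A:[] B:[] C:[done,resp,bye]
After 11 (process(A)): A:[] B:[] C:[done,resp,bye]
After 12 (send(from=C, to=A, msg='ping')): A:[ping] B:[] C:[done,resp,bye]

Answer: (empty)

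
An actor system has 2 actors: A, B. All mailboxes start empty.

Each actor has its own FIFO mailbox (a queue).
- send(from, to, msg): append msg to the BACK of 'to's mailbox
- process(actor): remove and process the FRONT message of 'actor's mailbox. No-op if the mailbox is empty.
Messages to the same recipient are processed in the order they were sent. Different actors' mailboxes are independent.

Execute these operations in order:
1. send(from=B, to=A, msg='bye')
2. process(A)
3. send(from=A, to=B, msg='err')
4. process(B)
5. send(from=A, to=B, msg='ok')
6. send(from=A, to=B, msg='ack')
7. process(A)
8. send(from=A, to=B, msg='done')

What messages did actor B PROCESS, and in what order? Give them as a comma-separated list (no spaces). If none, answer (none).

Answer: err

Derivation:
After 1 (send(from=B, to=A, msg='bye')): A:[bye] B:[]
After 2 (process(A)): A:[] B:[]
After 3 (send(from=A, to=B, msg='err')): A:[] B:[err]
After 4 (process(B)): A:[] B:[]
After 5 (send(from=A, to=B, msg='ok')): A:[] B:[ok]
After 6 (send(from=A, to=B, msg='ack')): A:[] B:[ok,ack]
After 7 (process(A)): A:[] B:[ok,ack]
After 8 (send(from=A, to=B, msg='done')): A:[] B:[ok,ack,done]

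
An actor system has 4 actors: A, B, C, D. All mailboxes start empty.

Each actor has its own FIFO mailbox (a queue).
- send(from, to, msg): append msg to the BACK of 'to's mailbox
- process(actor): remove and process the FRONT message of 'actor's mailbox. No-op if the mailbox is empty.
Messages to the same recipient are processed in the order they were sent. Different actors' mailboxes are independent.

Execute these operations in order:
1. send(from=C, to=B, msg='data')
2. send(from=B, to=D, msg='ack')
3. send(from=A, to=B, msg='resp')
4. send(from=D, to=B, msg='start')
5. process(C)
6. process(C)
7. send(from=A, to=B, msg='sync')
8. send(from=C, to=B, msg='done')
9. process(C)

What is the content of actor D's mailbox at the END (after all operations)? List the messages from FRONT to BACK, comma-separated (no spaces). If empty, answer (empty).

Answer: ack

Derivation:
After 1 (send(from=C, to=B, msg='data')): A:[] B:[data] C:[] D:[]
After 2 (send(from=B, to=D, msg='ack')): A:[] B:[data] C:[] D:[ack]
After 3 (send(from=A, to=B, msg='resp')): A:[] B:[data,resp] C:[] D:[ack]
After 4 (send(from=D, to=B, msg='start')): A:[] B:[data,resp,start] C:[] D:[ack]
After 5 (process(C)): A:[] B:[data,resp,start] C:[] D:[ack]
After 6 (process(C)): A:[] B:[data,resp,start] C:[] D:[ack]
After 7 (send(from=A, to=B, msg='sync')): A:[] B:[data,resp,start,sync] C:[] D:[ack]
After 8 (send(from=C, to=B, msg='done')): A:[] B:[data,resp,start,sync,done] C:[] D:[ack]
After 9 (process(C)): A:[] B:[data,resp,start,sync,done] C:[] D:[ack]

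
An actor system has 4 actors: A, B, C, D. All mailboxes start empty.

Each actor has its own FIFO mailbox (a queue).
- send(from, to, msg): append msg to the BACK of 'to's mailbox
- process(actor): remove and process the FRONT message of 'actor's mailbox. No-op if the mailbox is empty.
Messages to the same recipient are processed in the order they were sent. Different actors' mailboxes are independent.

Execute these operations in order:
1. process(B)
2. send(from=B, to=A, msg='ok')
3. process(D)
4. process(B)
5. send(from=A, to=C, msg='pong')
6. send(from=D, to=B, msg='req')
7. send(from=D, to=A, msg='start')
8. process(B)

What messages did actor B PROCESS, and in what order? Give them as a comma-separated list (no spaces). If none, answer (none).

Answer: req

Derivation:
After 1 (process(B)): A:[] B:[] C:[] D:[]
After 2 (send(from=B, to=A, msg='ok')): A:[ok] B:[] C:[] D:[]
After 3 (process(D)): A:[ok] B:[] C:[] D:[]
After 4 (process(B)): A:[ok] B:[] C:[] D:[]
After 5 (send(from=A, to=C, msg='pong')): A:[ok] B:[] C:[pong] D:[]
After 6 (send(from=D, to=B, msg='req')): A:[ok] B:[req] C:[pong] D:[]
After 7 (send(from=D, to=A, msg='start')): A:[ok,start] B:[req] C:[pong] D:[]
After 8 (process(B)): A:[ok,start] B:[] C:[pong] D:[]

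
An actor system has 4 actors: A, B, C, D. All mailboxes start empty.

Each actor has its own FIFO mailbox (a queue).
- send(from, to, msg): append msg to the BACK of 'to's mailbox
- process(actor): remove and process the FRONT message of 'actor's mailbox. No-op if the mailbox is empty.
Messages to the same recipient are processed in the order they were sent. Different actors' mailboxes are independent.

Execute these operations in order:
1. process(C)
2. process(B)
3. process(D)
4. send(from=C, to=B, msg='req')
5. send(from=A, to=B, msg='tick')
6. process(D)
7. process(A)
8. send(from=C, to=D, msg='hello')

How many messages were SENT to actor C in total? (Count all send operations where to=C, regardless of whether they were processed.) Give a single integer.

Answer: 0

Derivation:
After 1 (process(C)): A:[] B:[] C:[] D:[]
After 2 (process(B)): A:[] B:[] C:[] D:[]
After 3 (process(D)): A:[] B:[] C:[] D:[]
After 4 (send(from=C, to=B, msg='req')): A:[] B:[req] C:[] D:[]
After 5 (send(from=A, to=B, msg='tick')): A:[] B:[req,tick] C:[] D:[]
After 6 (process(D)): A:[] B:[req,tick] C:[] D:[]
After 7 (process(A)): A:[] B:[req,tick] C:[] D:[]
After 8 (send(from=C, to=D, msg='hello')): A:[] B:[req,tick] C:[] D:[hello]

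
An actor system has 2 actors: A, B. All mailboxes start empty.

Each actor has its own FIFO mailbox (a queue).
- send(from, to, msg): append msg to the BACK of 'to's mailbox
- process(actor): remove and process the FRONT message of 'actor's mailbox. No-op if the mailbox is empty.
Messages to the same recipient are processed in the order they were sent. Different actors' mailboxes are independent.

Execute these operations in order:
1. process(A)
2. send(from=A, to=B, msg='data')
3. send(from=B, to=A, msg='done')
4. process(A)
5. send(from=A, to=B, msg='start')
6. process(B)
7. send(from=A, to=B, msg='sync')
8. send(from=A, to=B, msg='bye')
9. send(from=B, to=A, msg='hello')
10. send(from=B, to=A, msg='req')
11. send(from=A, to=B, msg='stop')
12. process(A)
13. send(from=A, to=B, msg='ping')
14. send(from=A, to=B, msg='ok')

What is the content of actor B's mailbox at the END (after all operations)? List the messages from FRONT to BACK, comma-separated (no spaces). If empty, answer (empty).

Answer: start,sync,bye,stop,ping,ok

Derivation:
After 1 (process(A)): A:[] B:[]
After 2 (send(from=A, to=B, msg='data')): A:[] B:[data]
After 3 (send(from=B, to=A, msg='done')): A:[done] B:[data]
After 4 (process(A)): A:[] B:[data]
After 5 (send(from=A, to=B, msg='start')): A:[] B:[data,start]
After 6 (process(B)): A:[] B:[start]
After 7 (send(from=A, to=B, msg='sync')): A:[] B:[start,sync]
After 8 (send(from=A, to=B, msg='bye')): A:[] B:[start,sync,bye]
After 9 (send(from=B, to=A, msg='hello')): A:[hello] B:[start,sync,bye]
After 10 (send(from=B, to=A, msg='req')): A:[hello,req] B:[start,sync,bye]
After 11 (send(from=A, to=B, msg='stop')): A:[hello,req] B:[start,sync,bye,stop]
After 12 (process(A)): A:[req] B:[start,sync,bye,stop]
After 13 (send(from=A, to=B, msg='ping')): A:[req] B:[start,sync,bye,stop,ping]
After 14 (send(from=A, to=B, msg='ok')): A:[req] B:[start,sync,bye,stop,ping,ok]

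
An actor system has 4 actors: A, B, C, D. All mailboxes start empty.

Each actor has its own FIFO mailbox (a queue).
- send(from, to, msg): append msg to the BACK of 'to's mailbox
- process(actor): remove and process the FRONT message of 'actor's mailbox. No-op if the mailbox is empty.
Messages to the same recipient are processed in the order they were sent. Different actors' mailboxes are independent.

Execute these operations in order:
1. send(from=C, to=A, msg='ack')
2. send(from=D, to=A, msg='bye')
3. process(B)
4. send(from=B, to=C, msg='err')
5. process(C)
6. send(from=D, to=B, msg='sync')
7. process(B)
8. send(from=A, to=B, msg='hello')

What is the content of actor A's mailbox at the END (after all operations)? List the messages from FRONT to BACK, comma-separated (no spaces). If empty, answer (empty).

After 1 (send(from=C, to=A, msg='ack')): A:[ack] B:[] C:[] D:[]
After 2 (send(from=D, to=A, msg='bye')): A:[ack,bye] B:[] C:[] D:[]
After 3 (process(B)): A:[ack,bye] B:[] C:[] D:[]
After 4 (send(from=B, to=C, msg='err')): A:[ack,bye] B:[] C:[err] D:[]
After 5 (process(C)): A:[ack,bye] B:[] C:[] D:[]
After 6 (send(from=D, to=B, msg='sync')): A:[ack,bye] B:[sync] C:[] D:[]
After 7 (process(B)): A:[ack,bye] B:[] C:[] D:[]
After 8 (send(from=A, to=B, msg='hello')): A:[ack,bye] B:[hello] C:[] D:[]

Answer: ack,bye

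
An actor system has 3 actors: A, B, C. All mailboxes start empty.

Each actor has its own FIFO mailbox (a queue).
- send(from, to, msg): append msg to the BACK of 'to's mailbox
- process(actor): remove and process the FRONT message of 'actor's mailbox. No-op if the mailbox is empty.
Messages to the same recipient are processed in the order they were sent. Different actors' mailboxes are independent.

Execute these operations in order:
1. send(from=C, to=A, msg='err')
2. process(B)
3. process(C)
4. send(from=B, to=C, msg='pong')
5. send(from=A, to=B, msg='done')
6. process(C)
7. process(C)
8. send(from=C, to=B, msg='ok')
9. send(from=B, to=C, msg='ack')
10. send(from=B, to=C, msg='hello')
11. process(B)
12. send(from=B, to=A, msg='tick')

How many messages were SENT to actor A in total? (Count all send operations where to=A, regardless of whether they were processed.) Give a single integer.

After 1 (send(from=C, to=A, msg='err')): A:[err] B:[] C:[]
After 2 (process(B)): A:[err] B:[] C:[]
After 3 (process(C)): A:[err] B:[] C:[]
After 4 (send(from=B, to=C, msg='pong')): A:[err] B:[] C:[pong]
After 5 (send(from=A, to=B, msg='done')): A:[err] B:[done] C:[pong]
After 6 (process(C)): A:[err] B:[done] C:[]
After 7 (process(C)): A:[err] B:[done] C:[]
After 8 (send(from=C, to=B, msg='ok')): A:[err] B:[done,ok] C:[]
After 9 (send(from=B, to=C, msg='ack')): A:[err] B:[done,ok] C:[ack]
After 10 (send(from=B, to=C, msg='hello')): A:[err] B:[done,ok] C:[ack,hello]
After 11 (process(B)): A:[err] B:[ok] C:[ack,hello]
After 12 (send(from=B, to=A, msg='tick')): A:[err,tick] B:[ok] C:[ack,hello]

Answer: 2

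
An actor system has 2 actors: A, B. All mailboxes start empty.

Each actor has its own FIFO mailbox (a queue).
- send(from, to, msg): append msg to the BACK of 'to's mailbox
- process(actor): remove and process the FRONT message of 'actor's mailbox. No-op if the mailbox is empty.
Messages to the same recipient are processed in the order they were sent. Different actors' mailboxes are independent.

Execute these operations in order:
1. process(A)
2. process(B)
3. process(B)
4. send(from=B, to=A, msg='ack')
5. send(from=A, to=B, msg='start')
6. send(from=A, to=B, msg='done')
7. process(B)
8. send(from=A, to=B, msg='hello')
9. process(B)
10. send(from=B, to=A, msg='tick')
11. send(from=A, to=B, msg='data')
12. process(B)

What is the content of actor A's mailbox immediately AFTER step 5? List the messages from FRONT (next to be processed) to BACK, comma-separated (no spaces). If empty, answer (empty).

After 1 (process(A)): A:[] B:[]
After 2 (process(B)): A:[] B:[]
After 3 (process(B)): A:[] B:[]
After 4 (send(from=B, to=A, msg='ack')): A:[ack] B:[]
After 5 (send(from=A, to=B, msg='start')): A:[ack] B:[start]

ack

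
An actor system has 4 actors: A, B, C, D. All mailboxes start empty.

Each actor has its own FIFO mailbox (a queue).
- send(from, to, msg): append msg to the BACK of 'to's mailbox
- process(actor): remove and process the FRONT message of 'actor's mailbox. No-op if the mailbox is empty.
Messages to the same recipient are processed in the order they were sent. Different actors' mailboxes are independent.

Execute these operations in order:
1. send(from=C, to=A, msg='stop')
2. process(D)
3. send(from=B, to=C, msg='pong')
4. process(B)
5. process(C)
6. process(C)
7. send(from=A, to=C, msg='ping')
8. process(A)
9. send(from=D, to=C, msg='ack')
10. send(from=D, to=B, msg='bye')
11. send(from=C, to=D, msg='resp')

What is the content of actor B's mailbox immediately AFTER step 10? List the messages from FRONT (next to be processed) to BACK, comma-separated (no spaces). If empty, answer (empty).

After 1 (send(from=C, to=A, msg='stop')): A:[stop] B:[] C:[] D:[]
After 2 (process(D)): A:[stop] B:[] C:[] D:[]
After 3 (send(from=B, to=C, msg='pong')): A:[stop] B:[] C:[pong] D:[]
After 4 (process(B)): A:[stop] B:[] C:[pong] D:[]
After 5 (process(C)): A:[stop] B:[] C:[] D:[]
After 6 (process(C)): A:[stop] B:[] C:[] D:[]
After 7 (send(from=A, to=C, msg='ping')): A:[stop] B:[] C:[ping] D:[]
After 8 (process(A)): A:[] B:[] C:[ping] D:[]
After 9 (send(from=D, to=C, msg='ack')): A:[] B:[] C:[ping,ack] D:[]
After 10 (send(from=D, to=B, msg='bye')): A:[] B:[bye] C:[ping,ack] D:[]

bye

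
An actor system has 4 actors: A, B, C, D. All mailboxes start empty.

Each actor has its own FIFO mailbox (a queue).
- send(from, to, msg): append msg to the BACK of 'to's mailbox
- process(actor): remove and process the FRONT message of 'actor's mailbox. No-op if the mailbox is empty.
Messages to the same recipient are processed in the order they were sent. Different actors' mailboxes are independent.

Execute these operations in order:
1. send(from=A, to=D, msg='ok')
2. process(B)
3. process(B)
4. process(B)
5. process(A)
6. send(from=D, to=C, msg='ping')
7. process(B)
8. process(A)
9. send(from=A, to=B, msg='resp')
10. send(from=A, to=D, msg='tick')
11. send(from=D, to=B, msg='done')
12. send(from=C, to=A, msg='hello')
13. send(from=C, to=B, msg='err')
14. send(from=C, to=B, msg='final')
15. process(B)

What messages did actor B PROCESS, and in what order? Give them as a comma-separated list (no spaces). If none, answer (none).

After 1 (send(from=A, to=D, msg='ok')): A:[] B:[] C:[] D:[ok]
After 2 (process(B)): A:[] B:[] C:[] D:[ok]
After 3 (process(B)): A:[] B:[] C:[] D:[ok]
After 4 (process(B)): A:[] B:[] C:[] D:[ok]
After 5 (process(A)): A:[] B:[] C:[] D:[ok]
After 6 (send(from=D, to=C, msg='ping')): A:[] B:[] C:[ping] D:[ok]
After 7 (process(B)): A:[] B:[] C:[ping] D:[ok]
After 8 (process(A)): A:[] B:[] C:[ping] D:[ok]
After 9 (send(from=A, to=B, msg='resp')): A:[] B:[resp] C:[ping] D:[ok]
After 10 (send(from=A, to=D, msg='tick')): A:[] B:[resp] C:[ping] D:[ok,tick]
After 11 (send(from=D, to=B, msg='done')): A:[] B:[resp,done] C:[ping] D:[ok,tick]
After 12 (send(from=C, to=A, msg='hello')): A:[hello] B:[resp,done] C:[ping] D:[ok,tick]
After 13 (send(from=C, to=B, msg='err')): A:[hello] B:[resp,done,err] C:[ping] D:[ok,tick]
After 14 (send(from=C, to=B, msg='final')): A:[hello] B:[resp,done,err,final] C:[ping] D:[ok,tick]
After 15 (process(B)): A:[hello] B:[done,err,final] C:[ping] D:[ok,tick]

Answer: resp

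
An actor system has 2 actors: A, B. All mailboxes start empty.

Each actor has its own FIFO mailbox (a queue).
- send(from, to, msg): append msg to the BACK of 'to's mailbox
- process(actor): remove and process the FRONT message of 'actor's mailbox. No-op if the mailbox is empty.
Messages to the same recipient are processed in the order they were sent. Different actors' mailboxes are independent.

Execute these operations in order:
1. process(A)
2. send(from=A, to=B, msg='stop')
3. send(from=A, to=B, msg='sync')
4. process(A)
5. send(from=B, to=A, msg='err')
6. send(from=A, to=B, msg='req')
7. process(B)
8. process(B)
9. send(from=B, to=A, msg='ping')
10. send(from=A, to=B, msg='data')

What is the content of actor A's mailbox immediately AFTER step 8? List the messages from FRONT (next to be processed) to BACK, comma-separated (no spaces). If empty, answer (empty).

After 1 (process(A)): A:[] B:[]
After 2 (send(from=A, to=B, msg='stop')): A:[] B:[stop]
After 3 (send(from=A, to=B, msg='sync')): A:[] B:[stop,sync]
After 4 (process(A)): A:[] B:[stop,sync]
After 5 (send(from=B, to=A, msg='err')): A:[err] B:[stop,sync]
After 6 (send(from=A, to=B, msg='req')): A:[err] B:[stop,sync,req]
After 7 (process(B)): A:[err] B:[sync,req]
After 8 (process(B)): A:[err] B:[req]

err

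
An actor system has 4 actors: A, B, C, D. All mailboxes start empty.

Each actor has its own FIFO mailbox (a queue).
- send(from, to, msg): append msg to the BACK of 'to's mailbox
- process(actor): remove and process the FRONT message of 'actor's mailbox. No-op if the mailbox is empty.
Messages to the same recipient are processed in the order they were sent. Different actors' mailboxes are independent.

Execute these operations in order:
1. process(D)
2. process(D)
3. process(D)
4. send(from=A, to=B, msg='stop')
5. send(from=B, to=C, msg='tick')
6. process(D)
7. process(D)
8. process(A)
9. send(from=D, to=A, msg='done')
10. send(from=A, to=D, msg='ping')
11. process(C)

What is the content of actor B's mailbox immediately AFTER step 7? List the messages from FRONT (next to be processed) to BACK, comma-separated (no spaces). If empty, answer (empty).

After 1 (process(D)): A:[] B:[] C:[] D:[]
After 2 (process(D)): A:[] B:[] C:[] D:[]
After 3 (process(D)): A:[] B:[] C:[] D:[]
After 4 (send(from=A, to=B, msg='stop')): A:[] B:[stop] C:[] D:[]
After 5 (send(from=B, to=C, msg='tick')): A:[] B:[stop] C:[tick] D:[]
After 6 (process(D)): A:[] B:[stop] C:[tick] D:[]
After 7 (process(D)): A:[] B:[stop] C:[tick] D:[]

stop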